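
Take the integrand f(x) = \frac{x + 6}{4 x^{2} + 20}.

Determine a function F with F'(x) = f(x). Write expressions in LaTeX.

An antiderivative is F(x) = \frac{\log{\left(x^{2} + 5 \right)}}{8} + \frac{3 \sqrt{5} \operatorname{atan}{\left(\frac{\sqrt{5} x}{5} \right)}}{10}.

For F(x) to be correct the identity F'(x) - f(x) = 0 must hold.
Check: d/dx[\frac{\log{\left(x^{2} + 5 \right)}}{8} + \frac{3 \sqrt{5} \operatorname{atan}{\left(\frac{\sqrt{5} x}{5} \right)}}{10}] = \frac{x + 6}{4 x^{2} + 20} = f(x).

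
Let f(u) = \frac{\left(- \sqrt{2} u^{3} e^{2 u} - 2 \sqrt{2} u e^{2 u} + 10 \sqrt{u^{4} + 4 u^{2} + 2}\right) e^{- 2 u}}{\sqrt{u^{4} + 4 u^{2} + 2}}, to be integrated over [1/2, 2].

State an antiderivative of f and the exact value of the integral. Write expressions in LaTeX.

For F(u) to be correct the identity F'(u) - f(u) = 0 must hold.
F(u) = \frac{\sqrt{2} \left(- \sqrt{u^{4} + 4 u^{2} + 2} e^{2 u} - 5 \sqrt{2}\right) e^{- 2 u}}{2} is an antiderivative of f.
Check: d/du[\frac{\sqrt{2} \left(- \sqrt{u^{4} + 4 u^{2} + 2} e^{2 u} - 5 \sqrt{2}\right) e^{- 2 u}}{2}] = \frac{\left(- \sqrt{2} u^{3} e^{2 u} - 2 \sqrt{2} u e^{2 u} + 10 \sqrt{u^{4} + 4 u^{2} + 2}\right) e^{- 2 u}}{\sqrt{u^{4} + 4 u^{2} + 2}} = f(u).
F(2) = - \sqrt{17} - \frac{5}{e^{4}}; F(1/2) = - \frac{5}{e} - \frac{7 \sqrt{2}}{8}.
Integral = F(2) - F(1/2) = - \sqrt{17} - \frac{5}{e^{4}} + \frac{7 \sqrt{2}}{8} + \frac{5}{e}.

Antiderivative: F(u) = \frac{\sqrt{2} \left(- \sqrt{u^{4} + 4 u^{2} + 2} e^{2 u} - 5 \sqrt{2}\right) e^{- 2 u}}{2}; value = - \sqrt{17} - \frac{5}{e^{4}} + \frac{7 \sqrt{2}}{8} + \frac{5}{e}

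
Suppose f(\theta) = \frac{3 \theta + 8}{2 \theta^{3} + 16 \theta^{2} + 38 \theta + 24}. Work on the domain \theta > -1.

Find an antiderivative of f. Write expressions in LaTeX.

Factor the denominator (2 \left(\theta + 1\right) \left(\theta + 3\right) \left(\theta + 4\right)) and decompose: f = - \frac{2}{3 \left(\theta + 4\right)} + \frac{1}{4 \left(\theta + 3\right)} + \frac{5}{12 \left(\theta + 1\right)}; each piece integrates to a log, atan, or power term.
Check: d/d\theta[\frac{5 \log{\left(\theta + 1 \right)}}{12} + \frac{\log{\left(\theta + 3 \right)}}{4} - \frac{2 \log{\left(\theta + 4 \right)}}{3}] = \frac{3 \theta + 8}{2 \theta^{3} + 16 \theta^{2} + 38 \theta + 24} = f(\theta).

An antiderivative is F(\theta) = \frac{5 \log{\left(\theta + 1 \right)}}{12} + \frac{\log{\left(\theta + 3 \right)}}{4} - \frac{2 \log{\left(\theta + 4 \right)}}{3}.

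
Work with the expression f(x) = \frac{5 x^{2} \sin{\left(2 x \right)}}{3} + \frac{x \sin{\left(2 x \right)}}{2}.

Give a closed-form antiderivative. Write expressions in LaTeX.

The integrand splits into summands that can be handled one at a time.
Check: d/dx[- \frac{5 x^{2} \cos{\left(2 x \right)}}{6} + \frac{5 x \sin{\left(2 x \right)}}{6} - \frac{x \cos{\left(2 x \right)}}{4} + \frac{\sin{\left(2 x \right)}}{8} + \frac{5 \cos{\left(2 x \right)}}{12}] = \frac{5 x^{2} \sin{\left(2 x \right)}}{3} + \frac{x \sin{\left(2 x \right)}}{2} = f(x).

An antiderivative is F(x) = - \frac{5 x^{2} \cos{\left(2 x \right)}}{6} + \frac{5 x \sin{\left(2 x \right)}}{6} - \frac{x \cos{\left(2 x \right)}}{4} + \frac{\sin{\left(2 x \right)}}{8} + \frac{5 \cos{\left(2 x \right)}}{12}.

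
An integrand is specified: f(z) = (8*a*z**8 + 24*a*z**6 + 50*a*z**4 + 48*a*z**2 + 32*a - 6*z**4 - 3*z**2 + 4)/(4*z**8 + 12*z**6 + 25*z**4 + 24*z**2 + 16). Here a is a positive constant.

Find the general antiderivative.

A first test for any F(z): its z-derivative must equal f(z) identically.
Check: d/dz[(4*a*z**5 + 6*a*z**3 + 8*a*z + z)/(2*z**4 + 3*z**2 + 4)] = (8*a*z**8 + 24*a*z**6 + 50*a*z**4 + 48*a*z**2 + 32*a - 6*z**4 - 3*z**2 + 4)/(4*z**8 + 12*z**6 + 25*z**4 + 24*z**2 + 16) = f(z).

F(z) = (4*a*z**5 + 6*a*z**3 + 8*a*z + z)/(2*z**4 + 3*z**2 + 4) + C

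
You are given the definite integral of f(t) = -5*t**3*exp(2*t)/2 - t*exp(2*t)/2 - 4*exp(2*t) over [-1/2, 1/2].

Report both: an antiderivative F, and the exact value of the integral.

Antiderivative: F(t) = -5*t**3*exp(2*t)/4 + 15*t**2*exp(2*t)/8 - 17*t*exp(2*t)/8 - 15*exp(2*t)/16; value = -27*exp(1)/16 - 3*exp(-1)/4

Recognize the product-rule pattern: f = u'v + uv' with u = -5*t**3/4 + 15*t**2/8 - 17*t/8 - 15/16, v = exp(2*t), so integration by parts undoes it.
F(t) = -5*t**3*exp(2*t)/4 + 15*t**2*exp(2*t)/8 - 17*t*exp(2*t)/8 - 15*exp(2*t)/16 is an antiderivative of f.
Check: d/dt[-5*t**3*exp(2*t)/4 + 15*t**2*exp(2*t)/8 - 17*t*exp(2*t)/8 - 15*exp(2*t)/16] = -5*t**3*exp(2*t)/2 - t*exp(2*t)/2 - 4*exp(2*t) = f(t).
F(1/2) = -27*exp(1)/16; F(-1/2) = 3*exp(-1)/4.
Integral = F(1/2) - F(-1/2) = -27*exp(1)/16 - 3*exp(-1)/4.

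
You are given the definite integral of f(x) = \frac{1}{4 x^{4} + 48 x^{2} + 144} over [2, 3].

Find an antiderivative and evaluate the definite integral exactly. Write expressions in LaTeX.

Whatever form F(x) takes, F'(x) = f(x) is non-negotiable.
F(x) = \frac{\sqrt{6} x^{2} \operatorname{atan}{\left(\frac{\sqrt{6} x}{6} \right)} + 6 x + 6 \sqrt{6} \operatorname{atan}{\left(\frac{\sqrt{6} x}{6} \right)}}{288 x^{2} + 1728} is an antiderivative of f.
Check: d/dx[\frac{\sqrt{6} x^{2} \operatorname{atan}{\left(\frac{\sqrt{6} x}{6} \right)} + 6 x + 6 \sqrt{6} \operatorname{atan}{\left(\frac{\sqrt{6} x}{6} \right)}}{288 x^{2} + 1728}] = \frac{1}{4 x^{4} + 48 x^{2} + 144} = f(x).
F(3) = \frac{1}{240} + \frac{\sqrt{6} \operatorname{atan}{\left(\frac{\sqrt{6}}{2} \right)}}{288}; F(2) = \frac{1}{240} + \frac{\sqrt{6} \operatorname{atan}{\left(\frac{\sqrt{6}}{3} \right)}}{288}.
Integral = F(3) - F(2) = - \frac{\sqrt{6} \operatorname{atan}{\left(\frac{\sqrt{6}}{3} \right)}}{288} + \frac{\sqrt{6} \operatorname{atan}{\left(\frac{\sqrt{6}}{2} \right)}}{288}.

Antiderivative: F(x) = \frac{\sqrt{6} x^{2} \operatorname{atan}{\left(\frac{\sqrt{6} x}{6} \right)} + 6 x + 6 \sqrt{6} \operatorname{atan}{\left(\frac{\sqrt{6} x}{6} \right)}}{288 x^{2} + 1728}; value = - \frac{\sqrt{6} \operatorname{atan}{\left(\frac{\sqrt{6}}{3} \right)}}{288} + \frac{\sqrt{6} \operatorname{atan}{\left(\frac{\sqrt{6}}{2} \right)}}{288}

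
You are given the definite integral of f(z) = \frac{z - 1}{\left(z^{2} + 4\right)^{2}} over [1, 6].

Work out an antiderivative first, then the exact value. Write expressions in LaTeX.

A candidate is checked by its d/dz: the result must match f(z).
F(z) = - \frac{z}{8 z^{2} + 32} - \frac{\operatorname{atan}{\left(\frac{z}{2} \right)}}{16} - \frac{4}{8 z^{2} + 32} is an antiderivative of f.
Check: d/dz[- \frac{z}{8 z^{2} + 32} - \frac{\operatorname{atan}{\left(\frac{z}{2} \right)}}{16} - \frac{4}{8 z^{2} + 32}] = \frac{z - 1}{z^{4} + 8 z^{2} + 16}, which equals f(z).
F(6) = - \frac{\operatorname{atan}{\left(3 \right)}}{16} - \frac{1}{32}; F(1) = - \frac{1}{8} - \frac{\operatorname{atan}{\left(\frac{1}{2} \right)}}{16}.
Integral = F(6) - F(1) = - \frac{\operatorname{atan}{\left(3 \right)}}{16} + \frac{\operatorname{atan}{\left(\frac{1}{2} \right)}}{16} + \frac{3}{32}.

Antiderivative: F(z) = - \frac{z}{8 z^{2} + 32} - \frac{\operatorname{atan}{\left(\frac{z}{2} \right)}}{16} - \frac{4}{8 z^{2} + 32}; value = - \frac{\operatorname{atan}{\left(3 \right)}}{16} + \frac{\operatorname{atan}{\left(\frac{1}{2} \right)}}{16} + \frac{3}{32}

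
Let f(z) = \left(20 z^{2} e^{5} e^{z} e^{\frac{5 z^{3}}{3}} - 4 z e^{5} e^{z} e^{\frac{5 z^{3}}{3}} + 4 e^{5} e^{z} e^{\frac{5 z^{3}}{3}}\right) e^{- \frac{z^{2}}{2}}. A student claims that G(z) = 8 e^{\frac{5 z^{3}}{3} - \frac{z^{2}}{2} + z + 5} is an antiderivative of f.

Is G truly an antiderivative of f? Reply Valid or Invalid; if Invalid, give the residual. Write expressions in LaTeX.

Invalid: d/dz[G] - f = \left(20 z^{2} e^{5} e^{z} e^{\frac{5 z^{3}}{3}} - 4 z e^{5} e^{z} e^{\frac{5 z^{3}}{3}} + 4 e^{5} e^{z} e^{\frac{5 z^{3}}{3}}\right) e^{- \frac{z^{2}}{2}}, which is not 0.

d/dz[G] = 40 z^{2} e^{5} e^{z} e^{- \frac{z^{2}}{2}} e^{\frac{5 z^{3}}{3}} - 8 z e^{5} e^{z} e^{- \frac{z^{2}}{2}} e^{\frac{5 z^{3}}{3}} + 8 e^{5} e^{z} e^{- \frac{z^{2}}{2}} e^{\frac{5 z^{3}}{3}}
d/dz[G] - f(z) = \left(20 z^{2} e^{5} e^{z} e^{\frac{5 z^{3}}{3}} - 4 z e^{5} e^{z} e^{\frac{5 z^{3}}{3}} + 4 e^{5} e^{z} e^{\frac{5 z^{3}}{3}}\right) e^{- \frac{z^{2}}{2}} != 0.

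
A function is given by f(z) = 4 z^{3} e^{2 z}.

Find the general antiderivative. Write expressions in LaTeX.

F(z) = \frac{\left(4 z^{3} - 6 z^{2} + 6 z - 3\right) e^{2 z}}{2} + C

Recognize the product-rule pattern: f = u'v + uv' with u = 2 z^{3} - 3 z^{2} + 3 z - \frac{3}{2}, v = e^{2 z}, so integration by parts undoes it.
Check: d/dz[\frac{\left(4 z^{3} - 6 z^{2} + 6 z - 3\right) e^{2 z}}{2}] = 4 z^{3} e^{2 z} = f(z).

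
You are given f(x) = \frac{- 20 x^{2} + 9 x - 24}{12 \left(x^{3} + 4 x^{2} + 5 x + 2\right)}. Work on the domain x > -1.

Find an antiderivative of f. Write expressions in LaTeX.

An antiderivative is F(x) = \frac{102 \left(x + 1\right) \log{\left(x + 1 \right)} - 122 \left(x + 1\right) \log{\left(x + 2 \right)} + 53}{12 \left(x + 1\right)}.

Factor the denominator (12 \left(x + 1\right)^{2} \left(x + 2\right)) and decompose: f = - \frac{61}{6 \left(x + 2\right)} + \frac{17}{2 \left(x + 1\right)} - \frac{53}{12 \left(x + 1\right)^{2}}; each piece integrates to a log, atan, or power term.
Check: d/dx[\frac{102 \left(x + 1\right) \log{\left(x + 1 \right)} - 122 \left(x + 1\right) \log{\left(x + 2 \right)} + 53}{12 \left(x + 1\right)}] = \frac{- 20 x^{2} + 9 x - 24}{12 x^{3} + 48 x^{2} + 60 x + 24}, which equals f(x).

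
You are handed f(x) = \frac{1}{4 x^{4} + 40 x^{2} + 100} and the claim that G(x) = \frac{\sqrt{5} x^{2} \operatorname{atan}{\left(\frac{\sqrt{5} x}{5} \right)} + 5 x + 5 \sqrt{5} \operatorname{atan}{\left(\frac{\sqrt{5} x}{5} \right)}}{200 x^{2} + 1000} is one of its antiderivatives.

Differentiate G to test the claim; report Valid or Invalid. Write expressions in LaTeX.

d/dx[G] = \frac{1}{4 x^{4} + 40 x^{2} + 100}
This equals f(x) exactly, so the claim holds.

Valid - the claim checks out under differentiation.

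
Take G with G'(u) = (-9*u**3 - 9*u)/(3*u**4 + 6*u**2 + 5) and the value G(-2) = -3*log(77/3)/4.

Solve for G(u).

G(u) = -3*log(u**4 + 2*u**2 + 5/3)/4

G'(u) matches the chain-rule pattern g'(h)*h' with inner function h(u) = u**4 + 2*u**2 + 5/3; substituting w = h(u) collapses the integral.
A general antiderivative is -3*log(u**4 + 2*u**2 + 5/3)/4 + C.
The condition gives C = -3*log(77/3)/4 - (-3*log(77/3)/4) = 0.
So G(u) = -3*log(u**4 + 2*u**2 + 5/3)/4.
Check: d/du[-3*log(u**4 + 2*u**2 + 5/3)/4] = (-9*u**3 - 9*u)/(3*u**4 + 6*u**2 + 5) = G'(u).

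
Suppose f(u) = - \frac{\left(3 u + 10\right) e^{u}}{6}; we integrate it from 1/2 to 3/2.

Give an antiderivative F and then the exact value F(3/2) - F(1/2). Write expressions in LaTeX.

Antiderivative: F(u) = - \frac{u e^{u}}{2} - \frac{7 e^{u}}{6}; value = - \frac{23 e^{\frac{3}{2}}}{12} + \frac{17 e^{\frac{1}{2}}}{12}

f has the shape v'r + vr' for v = - \frac{u}{2} - \frac{7}{6} and r = e^{u} — it is the derivative of the product v*r.
F(u) = - \frac{u e^{u}}{2} - \frac{7 e^{u}}{6} is an antiderivative of f.
Check: d/du[- \frac{u e^{u}}{2} - \frac{7 e^{u}}{6}] = - \frac{u e^{u}}{2} - \frac{5 e^{u}}{3}, which equals f(u).
F(3/2) = - \frac{23 e^{\frac{3}{2}}}{12}; F(1/2) = - \frac{17 e^{\frac{1}{2}}}{12}.
Integral = F(3/2) - F(1/2) = - \frac{23 e^{\frac{3}{2}}}{12} + \frac{17 e^{\frac{1}{2}}}{12}.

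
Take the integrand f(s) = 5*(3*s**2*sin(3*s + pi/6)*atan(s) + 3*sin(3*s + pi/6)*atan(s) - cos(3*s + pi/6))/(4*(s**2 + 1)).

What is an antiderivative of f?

An antiderivative is F(s) = -5*cos(3*s + pi/6)*atan(s)/4.

Recognize the product-rule pattern: f = u'v + uv' with u = -5*atan(s)/4, v = cos(3*s + pi/6), so integration by parts undoes it.
Check: d/ds[-5*cos(3*s + pi/6)*atan(s)/4] = (15*s**2*sin(3*s + pi/6)*atan(s) + 15*sin(3*s + pi/6)*atan(s) - 5*cos(3*s + pi/6))/(4*s**2 + 4), which equals f(s).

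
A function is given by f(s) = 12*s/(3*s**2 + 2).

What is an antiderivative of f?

An antiderivative is F(s) = 2*log(s**2 + 2/3).

f matches the chain-rule pattern g'(h)*h' with inner function h(s) = s**2 + 2/3; substituting u = h(s) collapses the integral.
Check: d/ds[2*log(s**2 + 2/3)] = 12*s/(3*s**2 + 2) = f(s).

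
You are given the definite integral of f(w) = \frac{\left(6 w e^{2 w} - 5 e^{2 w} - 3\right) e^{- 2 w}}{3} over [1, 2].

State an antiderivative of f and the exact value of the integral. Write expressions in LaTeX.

Since d/dw undoes antidifferentiation here, F'(w) = f(w) is required of F(w).
F(w) = \frac{\left(6 w^{2} e^{2 w} - 10 w e^{2 w} + 3\right) e^{- 2 w}}{6} is an antiderivative of f.
Check: d/dw[\frac{\left(6 w^{2} e^{2 w} - 10 w e^{2 w} + 3\right) e^{- 2 w}}{6}] = \frac{\left(6 w e^{2 w} - 5 e^{2 w} - 3\right) e^{- 2 w}}{3} = f(w).
F(2) = \frac{1}{2 e^{4}} + \frac{2}{3}; F(1) = - \frac{2}{3} + \frac{1}{2 e^{2}}.
Integral = F(2) - F(1) = - \frac{1}{2 e^{2}} + \frac{1}{2 e^{4}} + \frac{4}{3}.

Antiderivative: F(w) = \frac{\left(6 w^{2} e^{2 w} - 10 w e^{2 w} + 3\right) e^{- 2 w}}{6}; value = - \frac{1}{2 e^{2}} + \frac{1}{2 e^{4}} + \frac{4}{3}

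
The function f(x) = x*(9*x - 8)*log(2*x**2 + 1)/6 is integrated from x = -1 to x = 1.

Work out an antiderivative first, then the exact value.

A candidate is checked by its d/dx: the result must match f(x).
F(x) = (6*x**3*log(2*x**2 + 1) - 4*x**3 - 8*x**2*log(2*x**2 + 1) + 8*x**2 + 6*x - 4*log(x**2 + 1/2) - 3*sqrt(2)*atan(sqrt(2)*x))/12 is an antiderivative of f.
Check: d/dx[(6*x**3*log(2*x**2 + 1) - 4*x**3 - 8*x**2*log(2*x**2 + 1) + 8*x**2 + 6*x - 4*log(x**2 + 1/2) - 3*sqrt(2)*atan(sqrt(2)*x))/12] = 3*x**2*log(2*x**2 + 1)/2 - 4*x*log(2*x**2 + 1)/3, which equals f(x).
F(1) = -sqrt(2)*atan(sqrt(2))/4 - log(3)/6 - log(3/2)/3 + 5/6; F(-1) = -7*log(3)/6 - log(3/2)/3 + sqrt(2)*atan(sqrt(2))/4 + 1/2.
Integral = F(1) - F(-1) = -sqrt(2)*atan(sqrt(2))/2 + 1/3 + log(3).

Antiderivative: F(x) = (6*x**3*log(2*x**2 + 1) - 4*x**3 - 8*x**2*log(2*x**2 + 1) + 8*x**2 + 6*x - 4*log(x**2 + 1/2) - 3*sqrt(2)*atan(sqrt(2)*x))/12; value = -sqrt(2)*atan(sqrt(2))/2 + 1/3 + log(3)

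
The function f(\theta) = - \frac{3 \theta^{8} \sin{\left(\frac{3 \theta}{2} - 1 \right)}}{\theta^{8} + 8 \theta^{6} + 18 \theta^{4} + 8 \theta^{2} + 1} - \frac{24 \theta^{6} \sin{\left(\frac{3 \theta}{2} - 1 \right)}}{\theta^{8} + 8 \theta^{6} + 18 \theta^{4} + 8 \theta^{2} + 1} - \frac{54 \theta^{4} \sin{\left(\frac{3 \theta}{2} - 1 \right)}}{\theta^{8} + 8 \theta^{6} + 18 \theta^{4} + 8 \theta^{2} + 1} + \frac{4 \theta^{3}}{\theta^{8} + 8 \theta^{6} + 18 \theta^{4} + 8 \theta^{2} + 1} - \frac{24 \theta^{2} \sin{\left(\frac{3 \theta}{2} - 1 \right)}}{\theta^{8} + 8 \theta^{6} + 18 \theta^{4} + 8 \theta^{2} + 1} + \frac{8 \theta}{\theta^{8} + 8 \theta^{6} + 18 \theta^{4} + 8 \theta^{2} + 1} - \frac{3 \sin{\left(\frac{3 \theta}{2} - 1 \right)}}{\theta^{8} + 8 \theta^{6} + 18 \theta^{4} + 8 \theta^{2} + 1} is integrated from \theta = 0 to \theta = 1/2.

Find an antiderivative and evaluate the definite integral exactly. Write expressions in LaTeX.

The integrand splits into summands that can be handled one at a time.
F(\theta) = 2 \cos{\left(\frac{3 \theta}{2} - 1 \right)} - \frac{1}{2 \left(\frac{\theta^{4}}{2} + 2 \theta^{2} + \frac{1}{2}\right)} is an antiderivative of f.
Check: d/d\theta[2 \cos{\left(\frac{3 \theta}{2} - 1 \right)} - \frac{1}{2 \left(\frac{\theta^{4}}{2} + 2 \theta^{2} + \frac{1}{2}\right)}] = \frac{- 3 \theta^{8} \sin{\left(\frac{3 \theta}{2} - 1 \right)} - 24 \theta^{6} \sin{\left(\frac{3 \theta}{2} - 1 \right)} - 54 \theta^{4} \sin{\left(\frac{3 \theta}{2} - 1 \right)} + 4 \theta^{3} - 24 \theta^{2} \sin{\left(\frac{3 \theta}{2} - 1 \right)} + 8 \theta - 3 \sin{\left(\frac{3 \theta}{2} - 1 \right)}}{\theta^{8} + 8 \theta^{6} + 18 \theta^{4} + 8 \theta^{2} + 1}, which equals f(\theta).
F(1/2) = - \frac{16}{33} + 2 \cos{\left(\frac{1}{4} \right)}; F(0) = -1 + 2 \cos{\left(1 \right)}.
Integral = F(1/2) - F(0) = - 2 \cos{\left(1 \right)} + \frac{17}{33} + 2 \cos{\left(\frac{1}{4} \right)}.

Antiderivative: F(\theta) = 2 \cos{\left(\frac{3 \theta}{2} - 1 \right)} - \frac{1}{2 \left(\frac{\theta^{4}}{2} + 2 \theta^{2} + \frac{1}{2}\right)}; value = - 2 \cos{\left(1 \right)} + \frac{17}{33} + 2 \cos{\left(\frac{1}{4} \right)}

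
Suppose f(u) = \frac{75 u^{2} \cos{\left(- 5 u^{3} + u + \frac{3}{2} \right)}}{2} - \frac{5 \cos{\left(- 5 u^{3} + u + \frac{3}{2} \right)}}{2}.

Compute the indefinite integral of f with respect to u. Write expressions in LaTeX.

f matches the chain-rule pattern g'(h)*h' with inner function h(u) = - 5 u^{3} + u + \frac{3}{2}; substituting w = h(u) collapses the integral.
Check: d/du[- \frac{5 \sin{\left(- 5 u^{3} + u + \frac{3}{2} \right)}}{2}] = \frac{75 u^{2} \cos{\left(- 5 u^{3} + u + \frac{3}{2} \right)}}{2} - \frac{5 \cos{\left(- 5 u^{3} + u + \frac{3}{2} \right)}}{2} = f(u).

F(u) = - \frac{5 \sin{\left(- 5 u^{3} + u + \frac{3}{2} \right)}}{2} + C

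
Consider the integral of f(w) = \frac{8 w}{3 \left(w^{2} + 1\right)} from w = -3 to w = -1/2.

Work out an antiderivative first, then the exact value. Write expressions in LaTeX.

Antiderivative: F(w) = \frac{4 \log{\left(w^{2} + 1 \right)}}{3}; value = - \frac{4 \log{\left(10 \right)}}{3} + \frac{4 \log{\left(\frac{5}{4} \right)}}{3}

f matches the chain-rule pattern g'(h)*h' with inner function h(w) = w^{2} + 1; substituting u = h(w) collapses the integral.
F(w) = \frac{4 \log{\left(w^{2} + 1 \right)}}{3} is an antiderivative of f.
Check: d/dw[\frac{4 \log{\left(w^{2} + 1 \right)}}{3}] = \frac{8 w}{3 w^{2} + 3}, which equals f(w).
F(-1/2) = \frac{4 \log{\left(\frac{5}{4} \right)}}{3}; F(-3) = \frac{4 \log{\left(10 \right)}}{3}.
Integral = F(-1/2) - F(-3) = - \frac{4 \log{\left(10 \right)}}{3} + \frac{4 \log{\left(\frac{5}{4} \right)}}{3}.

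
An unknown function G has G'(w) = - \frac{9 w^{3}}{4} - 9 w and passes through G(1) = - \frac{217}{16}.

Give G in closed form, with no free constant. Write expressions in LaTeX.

G'(w) matches the chain-rule pattern g'(h)*h' with inner function h(w) = \frac{3 w^{2}}{4} + 3; substituting u = h(w) collapses the integral.
A general antiderivative is - \left(\frac{3 w^{2}}{4} + 3\right)^{2} + C.
The condition gives C = - \frac{217}{16} - (- \frac{225}{16}) = \frac{1}{2}.
So G(w) = \frac{8 - 9 \left(w^{2} + 4\right)^{2}}{16}.
Check: d/dw[\frac{8 - 9 \left(w^{2} + 4\right)^{2}}{16}] = - \frac{9 w^{3}}{4} - 9 w = G'(w).

G(w) = \frac{8 - 9 \left(w^{2} + 4\right)^{2}}{16}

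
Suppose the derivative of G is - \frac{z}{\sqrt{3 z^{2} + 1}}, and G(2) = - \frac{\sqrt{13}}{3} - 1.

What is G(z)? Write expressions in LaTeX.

G(z) = - \frac{\sqrt{3 z^{2} + 1}}{3} - 1

The substitution u = 3 z^{2} + 1 works: G'(z) is exactly (dG/du)*(du/dz) for that inner function.
A general antiderivative is - \frac{\sqrt{3 z^{2} + 1}}{3} + C.
The condition gives C = - \frac{\sqrt{13}}{3} - 1 - (- \frac{\sqrt{13}}{3}) = -1.
So G(z) = - \frac{\sqrt{3 z^{2} + 1}}{3} - 1.
Check: d/dz[- \frac{\sqrt{3 z^{2} + 1}}{3} - 1] = - \frac{z}{\sqrt{3 z^{2} + 1}} = G'(z).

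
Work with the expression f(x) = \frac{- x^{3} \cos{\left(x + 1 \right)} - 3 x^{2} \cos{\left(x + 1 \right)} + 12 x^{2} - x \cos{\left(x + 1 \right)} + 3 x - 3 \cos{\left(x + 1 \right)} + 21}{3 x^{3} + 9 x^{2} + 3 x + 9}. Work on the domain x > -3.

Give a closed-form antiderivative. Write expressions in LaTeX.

An antiderivative F(x) passes only if d/dx[F] lands on f(x) exactly.
Check: d/dx[\frac{12 \log{\left(x + 3 \right)} - \sin{\left(x + 1 \right)} + 3 \operatorname{atan}{\left(x \right)}}{3}] = \frac{- x^{3} \cos{\left(x + 1 \right)} - 3 x^{2} \cos{\left(x + 1 \right)} + 12 x^{2} - x \cos{\left(x + 1 \right)} + 3 x - 3 \cos{\left(x + 1 \right)} + 21}{3 x^{3} + 9 x^{2} + 3 x + 9} = f(x).

An antiderivative is F(x) = \frac{12 \log{\left(x + 3 \right)} - \sin{\left(x + 1 \right)} + 3 \operatorname{atan}{\left(x \right)}}{3}.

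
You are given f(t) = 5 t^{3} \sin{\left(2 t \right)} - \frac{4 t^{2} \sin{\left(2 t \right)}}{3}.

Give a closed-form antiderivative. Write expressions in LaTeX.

Integrate term by term and add the pieces.
Check: d/dt[\frac{- 60 t^{3} \cos{\left(2 t \right)} + 90 t^{2} \sin{\left(2 t \right)} + 16 t^{2} \cos{\left(2 t \right)} - 16 t \sin{\left(2 t \right)} + 90 t \cos{\left(2 t \right)} - 45 \sin{\left(2 t \right)} - 8 \cos{\left(2 t \right)}}{24}] = 5 t^{3} \sin{\left(2 t \right)} - \frac{4 t^{2} \sin{\left(2 t \right)}}{3} = f(t).

An antiderivative is F(t) = \frac{- 60 t^{3} \cos{\left(2 t \right)} + 90 t^{2} \sin{\left(2 t \right)} + 16 t^{2} \cos{\left(2 t \right)} - 16 t \sin{\left(2 t \right)} + 90 t \cos{\left(2 t \right)} - 45 \sin{\left(2 t \right)} - 8 \cos{\left(2 t \right)}}{24}.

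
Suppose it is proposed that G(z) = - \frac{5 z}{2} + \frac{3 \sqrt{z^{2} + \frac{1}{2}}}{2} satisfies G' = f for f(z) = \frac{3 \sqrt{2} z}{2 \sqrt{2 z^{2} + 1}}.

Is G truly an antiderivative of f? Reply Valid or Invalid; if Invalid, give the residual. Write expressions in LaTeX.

d/dz[G] = \frac{3 \sqrt{2} z - 5 \sqrt{2 z^{2} + 1}}{2 \sqrt{2 z^{2} + 1}}
d/dz[G] - f(z) = - \frac{5}{2} != 0.

Invalid: d/dz[G] - f = - \frac{5}{2}, which is not 0.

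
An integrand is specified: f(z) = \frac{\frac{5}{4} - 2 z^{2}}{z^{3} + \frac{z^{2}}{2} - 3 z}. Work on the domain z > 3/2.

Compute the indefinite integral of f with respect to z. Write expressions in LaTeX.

Factor the denominator (2 z \left(z + 2\right) \left(2 z - 3\right)) and decompose: f = - \frac{26}{21 \left(2 z - 3\right)} - \frac{27}{28 \left(z + 2\right)} - \frac{5}{12 z}; each piece integrates to a log, atan, or power term.
Check: d/dz[\frac{- 35 \log{\left(z \right)} - 52 \log{\left(z - \frac{3}{2} \right)} - 81 \log{\left(z + 2 \right)}}{84}] = \frac{5 - 8 z^{2}}{4 z^{3} + 2 z^{2} - 12 z}, which equals f(z).

F(z) = \frac{- 35 \log{\left(z \right)} - 52 \log{\left(z - \frac{3}{2} \right)} - 81 \log{\left(z + 2 \right)}}{84} + C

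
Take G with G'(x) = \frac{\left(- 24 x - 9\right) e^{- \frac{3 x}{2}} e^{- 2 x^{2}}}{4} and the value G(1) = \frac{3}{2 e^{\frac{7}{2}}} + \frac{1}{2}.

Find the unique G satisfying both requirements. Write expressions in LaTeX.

The substitution u = - 2 x^{2} - \frac{3 x}{2} works: G'(x) is exactly (dG/du)*(du/dx) for that inner function.
A general antiderivative is \frac{3 e^{- 2 x^{2} - \frac{3 x}{2}}}{2} + C.
The condition gives C = \frac{3}{2 e^{\frac{7}{2}}} + \frac{1}{2} - (\frac{3}{2 e^{\frac{7}{2}}}) = \frac{1}{2}.
So G(x) = \frac{3 e^{- 2 x^{2} - \frac{3 x}{2}} + 1}{2}.
Check: d/dx[\frac{3 e^{- 2 x^{2} - \frac{3 x}{2}} + 1}{2}] = \frac{\left(- 24 x - 9\right) e^{- \frac{3 x}{2}} e^{- 2 x^{2}}}{4} = G'(x).

G(x) = \frac{3 e^{- 2 x^{2} - \frac{3 x}{2}} + 1}{2}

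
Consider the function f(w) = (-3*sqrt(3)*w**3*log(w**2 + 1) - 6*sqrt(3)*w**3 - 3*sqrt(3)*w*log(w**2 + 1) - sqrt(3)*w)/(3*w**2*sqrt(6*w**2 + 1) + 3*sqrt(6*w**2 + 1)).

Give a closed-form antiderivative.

An antiderivative is F(w) = -sqrt(2*w**2 + 1/3)*log(w**2 + 1)/2.

Recognize the product-rule pattern: f = u'v + uv' with u = -sqrt(2*w**2 + 1/3)/2, v = log(w**2 + 1), so integration by parts undoes it.
Check: d/dw[-sqrt(2*w**2 + 1/3)*log(w**2 + 1)/2] = (-3*w**3*log(w**2 + 1) - 6*w**3 - 3*w*log(w**2 + 1) - w)/(sqrt(3)*w**2*sqrt(6*w**2 + 1) + sqrt(3)*sqrt(6*w**2 + 1)), which equals f(w).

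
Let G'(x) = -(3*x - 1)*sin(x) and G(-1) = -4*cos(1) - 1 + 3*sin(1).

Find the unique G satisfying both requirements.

A first test for any G(x): its x-derivative must equal the given G'(x).
A general antiderivative is 3*x*cos(x) - 3*sin(x) - cos(x) + C.
The condition gives C = -4*cos(1) - 1 + 3*sin(1) - (-4*cos(1) + 3*sin(1)) = -1.
So G(x) = 3*x*cos(x) - 3*sin(x) - cos(x) - 1.
Check: d/dx[3*x*cos(x) - 3*sin(x) - cos(x) - 1] = -3*x*sin(x) + sin(x), which equals G'(x).

G(x) = 3*x*cos(x) - 3*sin(x) - cos(x) - 1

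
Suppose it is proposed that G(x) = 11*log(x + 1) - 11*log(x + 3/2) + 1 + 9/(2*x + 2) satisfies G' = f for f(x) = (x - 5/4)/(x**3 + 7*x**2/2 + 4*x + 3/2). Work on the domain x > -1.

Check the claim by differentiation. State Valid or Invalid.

d/dx[G] = (4*x - 5)/(4*x**3 + 14*x**2 + 16*x + 6)
This equals f(x) exactly, so the claim holds.

Valid - the claim checks out under differentiation.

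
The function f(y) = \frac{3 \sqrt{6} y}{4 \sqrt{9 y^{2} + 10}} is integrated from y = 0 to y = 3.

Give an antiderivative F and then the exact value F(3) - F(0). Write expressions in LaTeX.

Antiderivative: F(y) = \frac{\sqrt{\frac{3 y^{2}}{2} + \frac{5}{3}}}{2}; value = - \frac{\sqrt{15}}{6} + \frac{\sqrt{546}}{12}

f matches the chain-rule pattern g'(h)*h' with inner function h(y) = \frac{3 y^{2}}{2} + \frac{5}{3}; substituting u = h(y) collapses the integral.
F(y) = \frac{\sqrt{\frac{3 y^{2}}{2} + \frac{5}{3}}}{2} is an antiderivative of f.
Check: d/dy[\frac{\sqrt{\frac{3 y^{2}}{2} + \frac{5}{3}}}{2}] = \frac{3 \sqrt{6} y}{4 \sqrt{9 y^{2} + 10}} = f(y).
F(3) = \frac{\sqrt{546}}{12}; F(0) = \frac{\sqrt{15}}{6}.
Integral = F(3) - F(0) = - \frac{\sqrt{15}}{6} + \frac{\sqrt{546}}{12}.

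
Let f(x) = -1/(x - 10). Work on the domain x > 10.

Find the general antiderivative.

Differentiate the proposed F(x) back; it has to land on f(x) exactly.
Check: d/dx[-log(x/2 - 5)] = -1/(x - 10) = f(x).

F(x) = -log(x/2 - 5) + C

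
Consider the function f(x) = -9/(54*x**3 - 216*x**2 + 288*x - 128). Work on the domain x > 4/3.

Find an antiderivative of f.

Since d/dx undoes antidifferentiation here, F'(x) = f(x) is required of F(x).
Check: d/dx[3/(4*(3*x - 4)**2)] = -9/(54*x**3 - 216*x**2 + 288*x - 128) = f(x).

An antiderivative is F(x) = 3/(4*(3*x - 4)**2).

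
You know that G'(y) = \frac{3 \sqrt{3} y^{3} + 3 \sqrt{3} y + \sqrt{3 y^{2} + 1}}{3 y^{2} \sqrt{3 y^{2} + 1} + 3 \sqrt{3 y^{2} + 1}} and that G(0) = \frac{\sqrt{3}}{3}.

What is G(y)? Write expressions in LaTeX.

G(y) = \frac{\sqrt{3} \left(3 \sqrt{3 y^{2} + 1} + \sqrt{3} \operatorname{atan}{\left(y \right)}\right)}{9}

Check a candidate G(y) by differentiating: d/dy[G] must match the given G'(y).
A general antiderivative is \frac{\sqrt{4 y^{2} + \frac{4}{3}}}{2} + \frac{\operatorname{atan}{\left(y \right)}}{3} + C.
The condition gives C = \frac{\sqrt{3}}{3} - (\frac{\sqrt{3}}{3}) = 0.
So G(y) = \frac{\sqrt{3} \left(3 \sqrt{3 y^{2} + 1} + \sqrt{3} \operatorname{atan}{\left(y \right)}\right)}{9}.
Check: d/dy[\frac{\sqrt{3} \left(3 \sqrt{3 y^{2} + 1} + \sqrt{3} \operatorname{atan}{\left(y \right)}\right)}{9}] = \frac{3 \sqrt{3} y^{3} + 3 \sqrt{3} y + \sqrt{3 y^{2} + 1}}{3 y^{2} \sqrt{3 y^{2} + 1} + 3 \sqrt{3 y^{2} + 1}} = G'(y).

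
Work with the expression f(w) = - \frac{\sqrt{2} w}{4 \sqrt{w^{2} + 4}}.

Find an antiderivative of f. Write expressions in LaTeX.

f matches the chain-rule pattern g'(h)*h' with inner function h(w) = \frac{w^{2}}{2} + 2; substituting u = h(w) collapses the integral.
Check: d/dw[- \frac{\sqrt{2} \sqrt{w^{2} + 4}}{4}] = - \frac{\sqrt{2} w}{4 \sqrt{w^{2} + 4}} = f(w).

An antiderivative is F(w) = - \frac{\sqrt{2} \sqrt{w^{2} + 4}}{4}.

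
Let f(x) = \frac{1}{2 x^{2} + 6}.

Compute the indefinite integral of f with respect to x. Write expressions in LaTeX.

Whatever form F(x) takes, F'(x) = f(x) is non-negotiable.
Check: d/dx[\frac{\sqrt{3} \operatorname{atan}{\left(\frac{\sqrt{3} x}{3} \right)}}{6}] = \frac{1}{2 x^{2} + 6} = f(x).

F(x) = \frac{\sqrt{3} \operatorname{atan}{\left(\frac{\sqrt{3} x}{3} \right)}}{6} + C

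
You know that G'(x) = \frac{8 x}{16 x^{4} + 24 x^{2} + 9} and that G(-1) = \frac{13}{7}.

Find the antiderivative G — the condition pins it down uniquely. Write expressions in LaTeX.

G'(x) matches the chain-rule pattern g'(h)*h' with inner function h(x) = 4 x^{2} + 3; substituting u = h(x) collapses the integral.
A general antiderivative is - \frac{1}{4 x^{2} + 3} + C.
The condition gives C = \frac{13}{7} - (- \frac{1}{7}) = 2.
So G(x) = 2 - \frac{1}{4 x^{2} + 3}.
Check: d/dx[2 - \frac{1}{4 x^{2} + 3}] = \frac{8 x}{16 x^{4} + 24 x^{2} + 9} = G'(x).

G(x) = 2 - \frac{1}{4 x^{2} + 3}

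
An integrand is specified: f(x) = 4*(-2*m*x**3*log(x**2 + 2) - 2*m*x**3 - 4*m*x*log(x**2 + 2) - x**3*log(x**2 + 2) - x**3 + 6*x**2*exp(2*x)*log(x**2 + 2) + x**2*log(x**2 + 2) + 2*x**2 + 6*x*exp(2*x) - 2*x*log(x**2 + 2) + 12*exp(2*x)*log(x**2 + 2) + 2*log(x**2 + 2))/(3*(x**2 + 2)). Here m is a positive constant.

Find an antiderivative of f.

Recognize the product-rule pattern: f = u'v + uv' with u = -4*m*x**2/3 - 2*x**2/3 + 4*x/3 + 4*exp(2*x), v = log(x**2 + 2), so integration by parts undoes it.
Check: d/dx[4*(-m*x**2 - x**2/2 + x + 3*exp(2*x))*log(x**2 + 2)/3] = (-8*m*x**3*log(x**2 + 2) - 8*m*x**3 - 16*m*x*log(x**2 + 2) - 4*x**3*log(x**2 + 2) - 4*x**3 + 24*x**2*exp(2*x)*log(x**2 + 2) + 4*x**2*log(x**2 + 2) + 8*x**2 + 24*x*exp(2*x) - 8*x*log(x**2 + 2) + 48*exp(2*x)*log(x**2 + 2) + 8*log(x**2 + 2))/(3*x**2 + 6), which equals f(x).

An antiderivative is F(x) = 4*(-m*x**2 - x**2/2 + x + 3*exp(2*x))*log(x**2 + 2)/3.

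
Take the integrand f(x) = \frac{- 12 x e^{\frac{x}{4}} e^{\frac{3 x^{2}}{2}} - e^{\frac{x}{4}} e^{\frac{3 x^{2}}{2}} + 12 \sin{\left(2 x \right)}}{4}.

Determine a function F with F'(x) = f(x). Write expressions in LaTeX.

An antiderivative is F(x) = - e^{\frac{3 x^{2}}{2} + \frac{x}{4}} - \frac{3 \cos{\left(2 x \right)}}{2}.

Any candidate F(x) must reproduce f(x) exactly when differentiated.
Check: d/dx[- e^{\frac{3 x^{2}}{2} + \frac{x}{4}} - \frac{3 \cos{\left(2 x \right)}}{2}] = - 3 x e^{\frac{x}{4}} e^{\frac{3 x^{2}}{2}} - \frac{e^{\frac{x}{4}} e^{\frac{3 x^{2}}{2}}}{4} + 3 \sin{\left(2 x \right)}, which equals f(x).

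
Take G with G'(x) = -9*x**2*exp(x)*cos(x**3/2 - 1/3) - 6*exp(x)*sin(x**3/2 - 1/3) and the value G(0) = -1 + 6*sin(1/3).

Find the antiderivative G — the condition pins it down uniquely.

G(x) = -6*exp(x)*sin(x**3/2 - 1/3) - 1

Recognize the product-rule pattern: G'(x) = u'v + uv' with u = -6*exp(x), v = sin(x**3/2 - 1/3), so integration by parts undoes it.
A general antiderivative is -6*exp(x)*sin(x**3/2 - 1/3) + C.
The condition gives C = -1 + 6*sin(1/3) - (6*sin(1/3)) = -1.
So G(x) = -6*exp(x)*sin(x**3/2 - 1/3) - 1.
Check: d/dx[-6*exp(x)*sin(x**3/2 - 1/3) - 1] = -9*x**2*exp(x)*cos(x**3/2 - 1/3) - 6*exp(x)*sin(x**3/2 - 1/3) = G'(x).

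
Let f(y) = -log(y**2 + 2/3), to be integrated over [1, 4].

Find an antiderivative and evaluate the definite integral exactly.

Antiderivative: F(y) = -y*log(y**2 + 2/3) + 2*y - 2*sqrt(6)*atan(sqrt(6)*y/2)/3; value = -4*log(50/3) - 2*sqrt(6)*atan(2*sqrt(6))/3 + log(5/3) + 2*sqrt(6)*atan(sqrt(6)/2)/3 + 6

A candidate is checked by its d/dy: the result must match f(y).
F(y) = -y*log(y**2 + 2/3) + 2*y - 2*sqrt(6)*atan(sqrt(6)*y/2)/3 is an antiderivative of f.
Check: d/dy[-y*log(y**2 + 2/3) + 2*y - 2*sqrt(6)*atan(sqrt(6)*y/2)/3] = -log(y**2 + 2/3) = f(y).
F(4) = -4*log(50/3) - 2*sqrt(6)*atan(2*sqrt(6))/3 + 8; F(1) = -2*sqrt(6)*atan(sqrt(6)/2)/3 - log(5/3) + 2.
Integral = F(4) - F(1) = -4*log(50/3) - 2*sqrt(6)*atan(2*sqrt(6))/3 + log(5/3) + 2*sqrt(6)*atan(sqrt(6)/2)/3 + 6.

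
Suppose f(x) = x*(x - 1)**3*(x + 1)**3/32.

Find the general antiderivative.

F(x) = x**8/256 - x**6/64 + 3*x**4/128 - x**2/64 + C

f matches the chain-rule pattern g'(h)*h' with inner function h(x) = x**2/4 - 1/4; substituting u = h(x) collapses the integral.
Check: d/dx[x**8/256 - x**6/64 + 3*x**4/128 - x**2/64] = x**7/32 - 3*x**5/32 + 3*x**3/32 - x/32, which equals f(x).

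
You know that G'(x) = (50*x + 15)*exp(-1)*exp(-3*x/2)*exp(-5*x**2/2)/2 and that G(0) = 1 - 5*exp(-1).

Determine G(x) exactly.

G(x) = (exp(1)*exp(3*x/2)*exp(5*x**2/2) - 5)*exp(-1)*exp(-3*x/2)*exp(-5*x**2/2)

G'(x) matches the chain-rule pattern g'(h)*h' with inner function h(x) = -5*x**2/2 - 3*x/2 - 1; substituting u = h(x) collapses the integral.
A general antiderivative is -5*exp(-5*x**2/2 - 3*x/2 - 1) + C.
The condition gives C = 1 - 5*exp(-1) - (-5*exp(-1)) = 1.
So G(x) = (exp(1)*exp(3*x/2)*exp(5*x**2/2) - 5)*exp(-1)*exp(-3*x/2)*exp(-5*x**2/2).
Check: d/dx[(exp(1)*exp(3*x/2)*exp(5*x**2/2) - 5)*exp(-1)*exp(-3*x/2)*exp(-5*x**2/2)] = (50*x + 15)*exp(-1)*exp(-3*x/2)*exp(-5*x**2/2)/2 = G'(x).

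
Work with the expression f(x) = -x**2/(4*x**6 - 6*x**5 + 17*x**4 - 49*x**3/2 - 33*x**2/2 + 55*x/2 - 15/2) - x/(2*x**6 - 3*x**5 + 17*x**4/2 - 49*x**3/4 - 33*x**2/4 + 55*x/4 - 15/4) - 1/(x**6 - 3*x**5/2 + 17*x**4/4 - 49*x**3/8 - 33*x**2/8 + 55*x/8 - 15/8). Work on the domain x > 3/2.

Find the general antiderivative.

Factor the denominator ((x + 1)*(2*x - 3)*(2*x - 1)**2*(x**2 + 5)) and decompose: f = -(25*x + 23)/(1827*(x**2 + 5)) + 5/(21*(2*x - 1)) + 2/(3*(2*x - 1)**2) - 37/(145*(2*x - 3)) + 1/(45*(x + 1)); each piece integrates to a log, atan, or power term.
Check: d/dx[-(4662*x*log(x - 3/2) - 4350*x*log(x - 1/2) - 812*x*log(x + 1) + 250*x*log(x**2 + 5) + 92*sqrt(5)*x*atan(sqrt(5)*x/5) - 2331*log(x - 3/2) + 2175*log(x - 1/2) + 406*log(x + 1) - 125*log(x**2 + 5) - 46*sqrt(5)*atan(sqrt(5)*x/5) + 6090)/(18270*(2*x - 1))] = (-2*x**2 - 4*x - 8)/(8*x**6 - 12*x**5 + 34*x**4 - 49*x**3 - 33*x**2 + 55*x - 15), which equals f(x).

F(x) = -(4662*x*log(x - 3/2) - 4350*x*log(x - 1/2) - 812*x*log(x + 1) + 250*x*log(x**2 + 5) + 92*sqrt(5)*x*atan(sqrt(5)*x/5) - 2331*log(x - 3/2) + 2175*log(x - 1/2) + 406*log(x + 1) - 125*log(x**2 + 5) - 46*sqrt(5)*atan(sqrt(5)*x/5) + 6090)/(18270*(2*x - 1)) + C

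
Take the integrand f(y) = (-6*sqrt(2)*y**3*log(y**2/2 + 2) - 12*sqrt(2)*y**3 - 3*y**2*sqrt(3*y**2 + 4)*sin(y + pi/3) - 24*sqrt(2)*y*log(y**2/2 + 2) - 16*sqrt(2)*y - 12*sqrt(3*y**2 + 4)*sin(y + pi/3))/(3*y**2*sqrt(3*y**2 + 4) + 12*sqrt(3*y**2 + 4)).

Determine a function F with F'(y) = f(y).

An antiderivative is F(y) = (-2*sqrt(2)*sqrt(3*y**2 + 4)*log(y**2/2 + 2) + 3*cos(y + pi/3))/3.

Recover f(y) by differentiating a candidate F(y); any mismatch rules it out.
Check: d/dy[(-2*sqrt(2)*sqrt(3*y**2 + 4)*log(y**2/2 + 2) + 3*cos(y + pi/3))/3] = (-6*sqrt(2)*y**3*log(y**2/2 + 2) - 12*sqrt(2)*y**3 - 3*y**2*sqrt(3*y**2 + 4)*sin(y + pi/3) - 24*sqrt(2)*y*log(y**2/2 + 2) - 16*sqrt(2)*y - 12*sqrt(3*y**2 + 4)*sin(y + pi/3))/(3*y**2*sqrt(3*y**2 + 4) + 12*sqrt(3*y**2 + 4)) = f(y).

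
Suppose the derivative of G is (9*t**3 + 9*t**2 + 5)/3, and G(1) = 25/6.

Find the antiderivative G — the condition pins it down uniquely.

G(t) = (9*t**4 + 12*t**3 + 20*t + 9)/12

Recover the given G'(t) by differentiating a candidate G(t); any mismatch rules it out.
A general antiderivative is 3*t**4/4 + t**3 + 5*t/3 - 5/4 + C.
The condition gives C = 25/6 - (13/6) = 2.
So G(t) = (9*t**4 + 12*t**3 + 20*t + 9)/12.
Check: d/dt[(9*t**4 + 12*t**3 + 20*t + 9)/12] = 3*t**3 + 3*t**2 + 5/3, which equals G'(t).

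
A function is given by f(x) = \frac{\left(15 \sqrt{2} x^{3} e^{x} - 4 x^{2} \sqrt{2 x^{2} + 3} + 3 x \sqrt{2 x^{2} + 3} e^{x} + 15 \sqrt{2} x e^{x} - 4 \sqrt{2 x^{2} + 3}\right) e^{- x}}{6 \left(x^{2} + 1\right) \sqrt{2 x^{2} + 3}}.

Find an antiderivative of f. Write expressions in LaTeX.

An antiderivative is F(x) = \frac{5 \sqrt{x^{2} + \frac{3}{2}}}{2} + \frac{\log{\left(x^{2} + 1 \right)}}{4} + \frac{2 e^{- x}}{3}.

Any candidate F(x) must reproduce f(x) exactly when differentiated.
Check: d/dx[\frac{5 \sqrt{x^{2} + \frac{3}{2}}}{2} + \frac{\log{\left(x^{2} + 1 \right)}}{4} + \frac{2 e^{- x}}{3}] = \frac{15 \sqrt{2} x^{3} e^{x} - 4 x^{2} \sqrt{2 x^{2} + 3} + 3 x \sqrt{2 x^{2} + 3} e^{x} + 15 \sqrt{2} x e^{x} - 4 \sqrt{2 x^{2} + 3}}{6 x^{2} \sqrt{2 x^{2} + 3} e^{x} + 6 \sqrt{2 x^{2} + 3} e^{x}}, which equals f(x).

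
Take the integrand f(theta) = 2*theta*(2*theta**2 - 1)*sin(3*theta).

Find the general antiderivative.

F(theta) = -4*theta**3*cos(3*theta)/3 + 4*theta**2*sin(3*theta)/3 + 14*theta*cos(3*theta)/9 - 14*sin(3*theta)/27 + C

A candidate is checked by its d/dtheta: the result must match f(theta).
Check: d/dtheta[-4*theta**3*cos(3*theta)/3 + 4*theta**2*sin(3*theta)/3 + 14*theta*cos(3*theta)/9 - 14*sin(3*theta)/27] = 4*theta**3*sin(3*theta) - 2*theta*sin(3*theta), which equals f(theta).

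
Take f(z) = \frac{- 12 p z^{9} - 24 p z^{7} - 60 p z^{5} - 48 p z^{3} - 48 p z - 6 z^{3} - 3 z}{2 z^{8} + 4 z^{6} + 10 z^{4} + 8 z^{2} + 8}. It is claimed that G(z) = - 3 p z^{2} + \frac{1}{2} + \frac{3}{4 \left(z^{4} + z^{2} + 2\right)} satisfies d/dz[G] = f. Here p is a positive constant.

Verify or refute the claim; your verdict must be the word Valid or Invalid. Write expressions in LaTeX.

d/dz[G] = \frac{- 12 p z^{9} - 24 p z^{7} - 60 p z^{5} - 48 p z^{3} - 48 p z - 6 z^{3} - 3 z}{2 z^{8} + 4 z^{6} + 10 z^{4} + 8 z^{2} + 8}
This equals f(z) exactly, so the claim holds.

Valid - differentiating G returns exactly f.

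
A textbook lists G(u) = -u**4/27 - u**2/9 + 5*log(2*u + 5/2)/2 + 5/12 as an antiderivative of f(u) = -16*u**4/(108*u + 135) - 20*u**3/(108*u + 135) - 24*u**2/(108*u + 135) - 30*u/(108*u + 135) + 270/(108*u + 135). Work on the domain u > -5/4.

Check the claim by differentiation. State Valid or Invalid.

Valid: G'(u) = f(u).

d/du[G] = (-16*u**4 - 20*u**3 - 24*u**2 - 30*u + 270)/(108*u + 135)
This equals f(u) exactly, so the claim holds.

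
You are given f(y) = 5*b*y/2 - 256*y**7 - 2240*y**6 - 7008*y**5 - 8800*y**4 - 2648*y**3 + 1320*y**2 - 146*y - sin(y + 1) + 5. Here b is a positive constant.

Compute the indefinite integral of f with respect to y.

F(y) = 5*b*y**2/4 - 32*y**8 - 320*y**7 - 1168*y**6 - 1760*y**5 - 662*y**4 + 440*y**3 - 73*y**2 + 5*y + cos(y + 1) + C

The integrand splits into summands that can be handled one at a time.
Check: d/dy[5*b*y**2/4 - 32*y**8 - 320*y**7 - 1168*y**6 - 1760*y**5 - 662*y**4 + 440*y**3 - 73*y**2 + 5*y + cos(y + 1)] = 5*b*y/2 - 256*y**7 - 2240*y**6 - 7008*y**5 - 8800*y**4 - 2648*y**3 + 1320*y**2 - 146*y - sin(y + 1) + 5 = f(y).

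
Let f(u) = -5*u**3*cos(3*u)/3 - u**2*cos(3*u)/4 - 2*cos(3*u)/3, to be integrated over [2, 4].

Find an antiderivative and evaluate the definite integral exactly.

The integrand splits into summands that can be handled one at a time.
F(u) = -5*u**3*sin(3*u)/9 - u**2*sin(3*u)/12 - 5*u**2*cos(3*u)/9 + 10*u*sin(3*u)/27 - u*cos(3*u)/18 - 11*sin(3*u)/54 + 10*cos(3*u)/81 is an antiderivative of f.
Check: d/du[-5*u**3*sin(3*u)/9 - u**2*sin(3*u)/12 - 5*u**2*cos(3*u)/9 + 10*u*sin(3*u)/27 - u*cos(3*u)/18 - 11*sin(3*u)/54 + 10*cos(3*u)/81] = -5*u**3*cos(3*u)/3 - u**2*cos(3*u)/4 - 2*cos(3*u)/3 = f(u).
F(4) = -728*cos(12)/81 - 641*sin(12)/18; F(2) = -179*cos(6)/81 - 229*sin(6)/54.
Integral = F(4) - F(2) = -728*cos(12)/81 + 229*sin(6)/54 + 179*cos(6)/81 - 641*sin(12)/18.

Antiderivative: F(u) = -5*u**3*sin(3*u)/9 - u**2*sin(3*u)/12 - 5*u**2*cos(3*u)/9 + 10*u*sin(3*u)/27 - u*cos(3*u)/18 - 11*sin(3*u)/54 + 10*cos(3*u)/81; value = -728*cos(12)/81 + 229*sin(6)/54 + 179*cos(6)/81 - 641*sin(12)/18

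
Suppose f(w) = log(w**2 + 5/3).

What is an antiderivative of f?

An antiderivative is F(w) = (3*w*log(w**2 + 5/3) - 6*w + 2*sqrt(15)*atan(sqrt(15)*w/5))/3.

Check any antiderivative F(w) by computing F'(w) and comparing it with f(w).
Check: d/dw[(3*w*log(w**2 + 5/3) - 6*w + 2*sqrt(15)*atan(sqrt(15)*w/5))/3] = log(w**2 + 5/3) = f(w).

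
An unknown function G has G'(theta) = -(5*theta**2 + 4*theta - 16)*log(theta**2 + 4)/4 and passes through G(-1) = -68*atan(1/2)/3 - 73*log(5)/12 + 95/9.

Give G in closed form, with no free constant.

G(theta) = -5*theta**3*log(theta**2 + 4)/12 + 5*theta**3/18 - theta**2*log(theta**2 + 4)/2 + theta**2/2 + 4*theta*log(theta**2 + 4) - 34*theta/3 - 2*log(theta**2 + 4) + 68*atan(theta/2)/3 - 1

Any candidate G(theta) must reproduce the stated G'(theta) exactly.
A general antiderivative is 5*theta**3/18 + theta**2/2 - 34*theta/3 + (-5*theta**3/12 - theta**2/2 + 4*theta)*log(theta**2 + 4) - 2*log(theta**2 + 4) + 68*atan(theta/2)/3 + C.
The condition gives C = -68*atan(1/2)/3 - 73*log(5)/12 + 95/9 - (-68*atan(1/2)/3 - 73*log(5)/12 + 104/9) = -1.
So G(theta) = -5*theta**3*log(theta**2 + 4)/12 + 5*theta**3/18 - theta**2*log(theta**2 + 4)/2 + theta**2/2 + 4*theta*log(theta**2 + 4) - 34*theta/3 - 2*log(theta**2 + 4) + 68*atan(theta/2)/3 - 1.
Check: d/dtheta[-5*theta**3*log(theta**2 + 4)/12 + 5*theta**3/18 - theta**2*log(theta**2 + 4)/2 + theta**2/2 + 4*theta*log(theta**2 + 4) - 34*theta/3 - 2*log(theta**2 + 4) + 68*atan(theta/2)/3 - 1] = -5*theta**2*log(theta**2 + 4)/4 - theta*log(theta**2 + 4) + 4*log(theta**2 + 4), which equals G'(theta).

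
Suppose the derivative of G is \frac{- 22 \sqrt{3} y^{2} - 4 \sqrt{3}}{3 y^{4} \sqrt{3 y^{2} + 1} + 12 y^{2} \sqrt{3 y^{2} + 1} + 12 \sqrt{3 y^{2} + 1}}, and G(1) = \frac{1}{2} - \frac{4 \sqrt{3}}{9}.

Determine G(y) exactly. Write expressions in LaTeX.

Since d/dy undoes antidifferentiation here, G(y) must give back the stated G'(y).
A general antiderivative is - \frac{2 y \sqrt{y^{2} + \frac{1}{3}}}{y^{2} + 2} + C.
The condition gives C = \frac{1}{2} - \frac{4 \sqrt{3}}{9} - (- \frac{4 \sqrt{3}}{9}) = \frac{1}{2}.
So G(y) = - \frac{2 y \sqrt{y^{2} + \frac{1}{3}}}{y^{2} + 2} + \frac{1}{2}.
Check: d/dy[- \frac{2 y \sqrt{y^{2} + \frac{1}{3}}}{y^{2} + 2} + \frac{1}{2}] = \frac{- 22 \sqrt{3} y^{2} - 4 \sqrt{3}}{3 y^{4} \sqrt{3 y^{2} + 1} + 12 y^{2} \sqrt{3 y^{2} + 1} + 12 \sqrt{3 y^{2} + 1}} = G'(y).

G(y) = - \frac{2 y \sqrt{y^{2} + \frac{1}{3}}}{y^{2} + 2} + \frac{1}{2}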